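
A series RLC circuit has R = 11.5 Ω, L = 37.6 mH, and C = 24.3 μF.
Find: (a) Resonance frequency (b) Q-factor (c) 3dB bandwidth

Step 1 — Resonance: ω₀ = 1/√(LC) = 1/√(0.0376·2.43e-05) = 1046 rad/s.
Step 2 — f₀ = ω₀/(2π) = 166.5 Hz.
Step 3 — Series Q: Q = ω₀L/R = 1046·0.0376/11.5 = 3.421.
Step 4 — Bandwidth: Δω = ω₀/Q = 305.9 rad/s; BW = Δω/(2π) = 48.68 Hz.

(a) f₀ = 166.5 Hz  (b) Q = 3.421  (c) BW = 48.68 Hz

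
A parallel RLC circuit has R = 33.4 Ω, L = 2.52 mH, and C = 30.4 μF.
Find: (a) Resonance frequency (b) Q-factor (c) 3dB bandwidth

Step 1 — Resonance: ω₀ = 1/√(LC) = 1/√(0.00252·3.04e-05) = 3613 rad/s.
Step 2 — f₀ = ω₀/(2π) = 575 Hz.
Step 3 — Parallel Q: Q = R/(ω₀L) = 33.4/(3613·0.00252) = 3.668.
Step 4 — Bandwidth: Δω = ω₀/Q = 984.9 rad/s; BW = Δω/(2π) = 156.7 Hz.

(a) f₀ = 575 Hz  (b) Q = 3.668  (c) BW = 156.7 Hz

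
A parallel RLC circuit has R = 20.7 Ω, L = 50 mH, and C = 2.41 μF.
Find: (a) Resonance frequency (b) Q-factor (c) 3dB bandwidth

Step 1 — Resonance: ω₀ = 1/√(LC) = 1/√(0.05·2.41e-06) = 2881 rad/s.
Step 2 — f₀ = ω₀/(2π) = 458.5 Hz.
Step 3 — Parallel Q: Q = R/(ω₀L) = 20.7/(2881·0.05) = 0.1437.
Step 4 — Bandwidth: Δω = ω₀/Q = 2.005e+04 rad/s; BW = Δω/(2π) = 3190 Hz.

(a) f₀ = 458.5 Hz  (b) Q = 0.1437  (c) BW = 3190 Hz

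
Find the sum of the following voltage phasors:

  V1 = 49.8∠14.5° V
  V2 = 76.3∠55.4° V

Step 1 — Convert each phasor to rectangular form:
  V1 = 49.8·(cos(14.5°) + j·sin(14.5°)) = 48.21 + j12.47 V
  V2 = 76.3·(cos(55.4°) + j·sin(55.4°)) = 43.33 + j62.81 V
Step 2 — Sum components: V_total = 91.54 + j75.27 V.
Step 3 — Convert to polar: |V_total| = 118.5 V, ∠V_total = 39.4°.

V_total = 118.5∠39.4° V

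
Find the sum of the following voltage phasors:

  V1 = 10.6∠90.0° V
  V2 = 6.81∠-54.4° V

Step 1 — Convert each phasor to rectangular form:
  V1 = 10.6·(cos(90.0°) + j·sin(90.0°)) = 0 + j10.6 V
  V2 = 6.81·(cos(-54.4°) + j·sin(-54.4°)) = 3.964 - j5.537 V
Step 2 — Sum components: V_total = 3.964 + j5.063 V.
Step 3 — Convert to polar: |V_total| = 6.43 V, ∠V_total = 51.9°.

V_total = 6.43∠51.9° V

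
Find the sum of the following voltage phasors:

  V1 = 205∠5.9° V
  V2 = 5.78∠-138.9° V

Step 1 — Convert each phasor to rectangular form:
  V1 = 205·(cos(5.9°) + j·sin(5.9°)) = 203.9 + j21.07 V
  V2 = 5.78·(cos(-138.9°) + j·sin(-138.9°)) = -4.356 - j3.8 V
Step 2 — Sum components: V_total = 199.6 + j17.27 V.
Step 3 — Convert to polar: |V_total| = 200.3 V, ∠V_total = 4.9°.

V_total = 200.3∠4.9° V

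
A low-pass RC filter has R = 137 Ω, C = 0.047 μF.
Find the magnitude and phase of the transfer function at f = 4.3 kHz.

Step 1 — Angular frequency: ω = 2π·4300 = 2.702e+04 rad/s.
Step 2 — Transfer function: H(jω) = 1/(1 + jωRC).
Step 3 — Denominator: 1 + jωRC = 1 + j·2.702e+04·137·4.7e-08 = 1 + j0.174.
Step 4 — H = 0.9706 - j0.1689.
Step 5 — Magnitude: |H| = 0.9852 (-0.1 dB); phase: φ = -9.9°.

|H| = 0.9852 (-0.1 dB), φ = -9.9°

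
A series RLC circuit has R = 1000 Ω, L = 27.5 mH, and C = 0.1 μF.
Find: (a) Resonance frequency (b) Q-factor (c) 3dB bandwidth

Step 1 — Resonance: ω₀ = 1/√(LC) = 1/√(0.0275·1e-07) = 1.907e+04 rad/s.
Step 2 — f₀ = ω₀/(2π) = 3035 Hz.
Step 3 — Series Q: Q = ω₀L/R = 1.907e+04·0.0275/1000 = 0.5244.
Step 4 — Bandwidth: Δω = ω₀/Q = 3.636e+04 rad/s; BW = Δω/(2π) = 5787 Hz.

(a) f₀ = 3035 Hz  (b) Q = 0.5244  (c) BW = 5787 Hz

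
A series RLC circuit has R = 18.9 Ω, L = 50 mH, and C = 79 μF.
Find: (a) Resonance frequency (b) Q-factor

Step 1 — Resonance condition Im(Z)=0 gives ω₀ = 1/√(LC).
Step 2 — ω₀ = 1/√(0.05·7.9e-05) = 503.2 rad/s.
Step 3 — f₀ = ω₀/(2π) = 80.08 Hz.
Step 4 — Series Q: Q = ω₀L/R = 503.2·0.05/18.9 = 1.331.

(a) f₀ = 80.08 Hz  (b) Q = 1.331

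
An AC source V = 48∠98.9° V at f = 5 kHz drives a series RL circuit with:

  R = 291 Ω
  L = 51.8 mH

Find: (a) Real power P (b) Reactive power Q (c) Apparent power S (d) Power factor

Step 1 — Angular frequency: ω = 2π·f = 2π·5000 = 3.142e+04 rad/s.
Step 2 — Component impedances:
  R: Z = R = 291 Ω
  L: Z = jωL = j·3.142e+04·0.0518 = 0 + j1627 Ω
Step 3 — Series combination: Z_total = R + L = 291 + j1627 Ω = 1653∠79.9° Ω.
Step 4 — Source phasor: V = 48∠98.9° V = -7.426 + j47.42 V.
Step 5 — Current: I = V / Z = 0.02745 + j0.009471 A = 0.02904∠19.0° A.
Step 6 — Complex power: S = V·I* = 0.2453 + j1.372 VA.
Step 7 — Real power: P = Re(S) = 0.2453 W.
Step 8 — Reactive power: Q = Im(S) = 1.372 VAR.
Step 9 — Apparent power: |S| = 1.394 VA.
Step 10 — Power factor: PF = P/|S| = 0.176 (lagging).

(a) P = 0.2453 W  (b) Q = 1.372 VAR  (c) S = 1.394 VA  (d) PF = 0.176 (lagging)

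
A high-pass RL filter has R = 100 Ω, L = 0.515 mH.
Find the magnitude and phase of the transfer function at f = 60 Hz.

Step 1 — Angular frequency: ω = 2π·60 = 377 rad/s.
Step 2 — Transfer function: H(jω) = jωL/(R + jωL).
Step 3 — Numerator jωL = j·0.1942; denominator R + jωL = 100 + j0.1942.
Step 4 — H = 3.769e-06 + j0.001941.
Step 5 — Magnitude: |H| = 0.001942 (-54.2 dB); phase: φ = 89.9°.

|H| = 0.001942 (-54.2 dB), φ = 89.9°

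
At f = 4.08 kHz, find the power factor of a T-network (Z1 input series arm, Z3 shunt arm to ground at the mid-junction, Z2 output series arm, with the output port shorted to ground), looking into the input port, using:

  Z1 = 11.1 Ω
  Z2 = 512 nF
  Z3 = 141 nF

Step 1 — Angular frequency: ω = 2π·f = 2π·4080 = 2.564e+04 rad/s.
Step 2 — Component impedances:
  Z1: Z = R = 11.1 Ω
  Z2: Z = 1/(jωC) = -j/(ω·C) = 0 - j76.19 Ω
  Z3: Z = 1/(jωC) = -j/(ω·C) = 0 - j276.7 Ω
Step 3 — With the output port shorted to ground, the output series arm Z2 runs from the junction to ground; the shunt arm Z3 also runs from the junction to ground. They appear in parallel: Z3 || Z2 = 0 - j59.74 Ω.
Step 4 — Series with input arm Z1: Z_in = Z1 + (Z3 || Z2) = 11.1 - j59.74 Ω = 60.76∠-79.5° Ω.
Step 5 — Power factor: PF = cos(φ) = Re(Z)/|Z| = 11.1/60.76 = 0.1827.
Step 6 — Type: Im(Z) = -59.74 ⇒ leading (phase φ = -79.5°).

PF = 0.1827 (leading, φ = -79.5°)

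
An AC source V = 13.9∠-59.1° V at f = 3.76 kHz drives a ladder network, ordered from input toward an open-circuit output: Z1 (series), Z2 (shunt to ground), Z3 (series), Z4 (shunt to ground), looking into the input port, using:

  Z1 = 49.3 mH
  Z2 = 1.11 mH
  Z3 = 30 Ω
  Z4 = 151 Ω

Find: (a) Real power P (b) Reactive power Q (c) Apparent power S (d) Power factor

Step 1 — Angular frequency: ω = 2π·f = 2π·3760 = 2.362e+04 rad/s.
Step 2 — Component impedances:
  Z1: Z = jωL = j·2.362e+04·0.0493 = 0 + j1165 Ω
  Z2: Z = jωL = j·2.362e+04·0.00111 = 0 + j26.22 Ω
  Z3: Z = R = 30 Ω
  Z4: Z = R = 151 Ω
Step 3 — Ladder network (open output): work backward from the far end, alternating series and parallel combinations. Z_in = 3.721 + j1190 Ω = 1190∠89.8° Ω.
Step 4 — Source phasor: V = 13.9∠-59.1° V = 7.138 - j11.93 V.
Step 5 — Current: I = V / Z = -0.01 - j0.006028 A = 0.01168∠-148.9° A.
Step 6 — Complex power: S = V·I* = 0.0005074 + j0.1623 VA.
Step 7 — Real power: P = Re(S) = 0.0005074 W.
Step 8 — Reactive power: Q = Im(S) = 0.1623 VAR.
Step 9 — Apparent power: |S| = 0.1623 VA.
Step 10 — Power factor: PF = P/|S| = 0.003126 (lagging).

(a) P = 0.0005074 W  (b) Q = 0.1623 VAR  (c) S = 0.1623 VA  (d) PF = 0.003126 (lagging)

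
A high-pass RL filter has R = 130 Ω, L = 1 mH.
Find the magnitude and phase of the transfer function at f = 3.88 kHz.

Step 1 — Angular frequency: ω = 2π·3880 = 2.438e+04 rad/s.
Step 2 — Transfer function: H(jω) = jωL/(R + jωL).
Step 3 — Numerator jωL = j·24.38; denominator R + jωL = 130 + j24.38.
Step 4 — H = 0.03397 + j0.1812.
Step 5 — Magnitude: |H| = 0.1843 (-14.7 dB); phase: φ = 79.4°.

|H| = 0.1843 (-14.7 dB), φ = 79.4°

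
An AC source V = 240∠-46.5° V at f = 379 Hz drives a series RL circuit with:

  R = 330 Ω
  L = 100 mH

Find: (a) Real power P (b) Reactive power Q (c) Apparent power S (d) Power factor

Step 1 — Angular frequency: ω = 2π·f = 2π·379 = 2381 rad/s.
Step 2 — Component impedances:
  R: Z = R = 330 Ω
  L: Z = jωL = j·2381·0.1 = 0 + j238.1 Ω
Step 3 — Series combination: Z_total = R + L = 330 + j238.1 Ω = 406.9∠35.8° Ω.
Step 4 — Source phasor: V = 240∠-46.5° V = 165.2 - j174.1 V.
Step 5 — Current: I = V / Z = 0.07887 - j0.5845 A = 0.5898∠-82.3° A.
Step 6 — Complex power: S = V·I* = 114.8 + j82.83 VA.
Step 7 — Real power: P = Re(S) = 114.8 W.
Step 8 — Reactive power: Q = Im(S) = 82.83 VAR.
Step 9 — Apparent power: |S| = 141.5 VA.
Step 10 — Power factor: PF = P/|S| = 0.8109 (lagging).

(a) P = 114.8 W  (b) Q = 82.83 VAR  (c) S = 141.5 VA  (d) PF = 0.8109 (lagging)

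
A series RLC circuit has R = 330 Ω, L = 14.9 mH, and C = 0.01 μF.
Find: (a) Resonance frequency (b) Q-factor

Step 1 — Resonance condition Im(Z)=0 gives ω₀ = 1/√(LC).
Step 2 — ω₀ = 1/√(0.0149·1e-08) = 8.192e+04 rad/s.
Step 3 — f₀ = ω₀/(2π) = 1.304e+04 Hz.
Step 4 — Series Q: Q = ω₀L/R = 8.192e+04·0.0149/330 = 3.699.

(a) f₀ = 1.304e+04 Hz  (b) Q = 3.699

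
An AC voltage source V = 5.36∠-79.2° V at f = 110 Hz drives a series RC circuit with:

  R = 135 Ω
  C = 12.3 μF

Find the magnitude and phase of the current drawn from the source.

Step 1 — Angular frequency: ω = 2π·f = 2π·110 = 691.2 rad/s.
Step 2 — Component impedances:
  R: Z = R = 135 Ω
  C: Z = 1/(jωC) = -j/(ω·C) = 0 - j117.6 Ω
Step 3 — Series combination: Z_total = R + C = 135 - j117.6 Ω = 179.1∠-41.1° Ω.
Step 4 — Source phasor: V = 5.36∠-79.2° V = 1.004 - j5.265 V.
Step 5 — Ohm's law: I = V / Z_total = (1.004 - j5.265) / (135 - j117.6) = 0.02355 - j0.01848 A.
Step 6 — Convert to polar: |I| = 0.02993 A, ∠I = -38.1°.

I = 0.02993∠-38.1° A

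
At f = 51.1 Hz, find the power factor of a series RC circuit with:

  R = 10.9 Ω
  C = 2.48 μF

Step 1 — Angular frequency: ω = 2π·f = 2π·51.1 = 321.1 rad/s.
Step 2 — Component impedances:
  R: Z = R = 10.9 Ω
  C: Z = 1/(jωC) = -j/(ω·C) = 0 - j1256 Ω
Step 3 — Series combination: Z_total = R + C = 10.9 - j1256 Ω = 1256∠-89.5° Ω.
Step 4 — Power factor: PF = cos(φ) = Re(Z)/|Z| = 10.9/1255.9 = 0.008679.
Step 5 — Type: Im(Z) = -1256 ⇒ leading (phase φ = -89.5°).

PF = 0.008679 (leading, φ = -89.5°)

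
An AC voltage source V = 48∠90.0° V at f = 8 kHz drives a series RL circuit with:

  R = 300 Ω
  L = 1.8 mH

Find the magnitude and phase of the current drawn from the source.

Step 1 — Angular frequency: ω = 2π·f = 2π·8000 = 5.027e+04 rad/s.
Step 2 — Component impedances:
  R: Z = R = 300 Ω
  L: Z = jωL = j·5.027e+04·0.0018 = 0 + j90.48 Ω
Step 3 — Series combination: Z_total = R + L = 300 + j90.48 Ω = 313.3∠16.8° Ω.
Step 4 — Source phasor: V = 48∠90.0° V = 0 + j48 V.
Step 5 — Ohm's law: I = V / Z_total = (0 + j48) / (300 + j90.48) = 0.04423 + j0.1467 A.
Step 6 — Convert to polar: |I| = 0.1532 A, ∠I = 73.2°.

I = 0.1532∠73.2° A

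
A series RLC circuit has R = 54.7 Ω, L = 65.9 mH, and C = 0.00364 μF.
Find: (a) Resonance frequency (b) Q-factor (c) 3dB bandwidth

Step 1 — Resonance condition Im(Z)=0 gives ω₀ = 1/√(LC).
Step 2 — ω₀ = 1/√(0.0659·3.64e-09) = 6.457e+04 rad/s.
Step 3 — f₀ = ω₀/(2π) = 1.028e+04 Hz.
Step 4 — Series Q: Q = ω₀L/R = 6.457e+04·0.0659/54.7 = 77.79.
Step 5 — 3dB bandwidth: Δω = ω₀/Q = 830 rad/s; BW = Δω/(2π) = 132.1 Hz.

(a) f₀ = 1.028e+04 Hz  (b) Q = 77.79  (c) BW = 132.1 Hz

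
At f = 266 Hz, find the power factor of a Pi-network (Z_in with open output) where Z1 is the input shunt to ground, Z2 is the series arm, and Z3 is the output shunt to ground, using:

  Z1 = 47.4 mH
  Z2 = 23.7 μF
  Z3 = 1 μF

Step 1 — Angular frequency: ω = 2π·f = 2π·266 = 1671 rad/s.
Step 2 — Component impedances:
  Z1: Z = jωL = j·1671·0.0474 = 0 + j79.22 Ω
  Z2: Z = 1/(jωC) = -j/(ω·C) = 0 - j25.25 Ω
  Z3: Z = 1/(jωC) = -j/(ω·C) = 0 - j598.3 Ω
Step 3 — With open output, the series arm Z2 and the output shunt Z3 appear in series to ground: Z2 + Z3 = 0 - j623.6 Ω.
Step 4 — Parallel with input shunt Z1: Z_in = Z1 || (Z2 + Z3) = 0 + j90.75 Ω = 90.75∠90.0° Ω.
Step 5 — Power factor: PF = cos(φ) = Re(Z)/|Z| = -0/90.75 = -0.
Step 6 — Type: Im(Z) = 90.75 ⇒ lagging (phase φ = 90.0°).

PF = -0 (lagging, φ = 90.0°)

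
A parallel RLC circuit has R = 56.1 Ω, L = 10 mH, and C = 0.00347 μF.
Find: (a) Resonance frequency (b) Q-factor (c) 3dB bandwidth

Step 1 — Resonance: ω₀ = 1/√(LC) = 1/√(0.01·3.47e-09) = 1.698e+05 rad/s.
Step 2 — f₀ = ω₀/(2π) = 2.702e+04 Hz.
Step 3 — Parallel Q: Q = R/(ω₀L) = 56.1/(1.698e+05·0.01) = 0.03305.
Step 4 — Bandwidth: Δω = ω₀/Q = 5.137e+06 rad/s; BW = Δω/(2π) = 8.176e+05 Hz.

(a) f₀ = 2.702e+04 Hz  (b) Q = 0.03305  (c) BW = 8.176e+05 Hz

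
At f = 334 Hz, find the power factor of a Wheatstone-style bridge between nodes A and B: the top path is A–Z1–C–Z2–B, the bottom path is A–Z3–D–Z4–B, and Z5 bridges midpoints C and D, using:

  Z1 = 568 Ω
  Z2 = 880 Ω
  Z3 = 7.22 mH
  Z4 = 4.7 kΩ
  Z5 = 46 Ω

Step 1 — Angular frequency: ω = 2π·f = 2π·334 = 2099 rad/s.
Step 2 — Component impedances:
  Z1: Z = R = 568 Ω
  Z2: Z = R = 880 Ω
  Z3: Z = jωL = j·2099·0.00722 = 0 + j15.15 Ω
  Z4: Z = R = 4700 Ω
  Z5: Z = R = 46 Ω
Step 3 — Bridge requires nodal analysis (the Z5 bridge couples midpoints C and D, so the two paths cannot be reduced to a simple series/parallel combination). Setting node B to ground and injecting 1 A at node A, the 3-node admittance system at A, C, D solves to V_A = Z_AB = 771.5 + j13.31 Ω = 771.6∠1.0° Ω.
Step 4 — Power factor: PF = cos(φ) = Re(Z)/|Z| = 771.5/771.6 = 0.9999.
Step 5 — Type: Im(Z) = 13.31 ⇒ lagging (phase φ = 1.0°).

PF = 0.9999 (lagging, φ = 1.0°)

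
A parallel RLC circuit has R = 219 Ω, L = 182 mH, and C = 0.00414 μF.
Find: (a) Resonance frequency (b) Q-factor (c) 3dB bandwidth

Step 1 — Resonance: ω₀ = 1/√(LC) = 1/√(0.182·4.14e-09) = 3.643e+04 rad/s.
Step 2 — f₀ = ω₀/(2π) = 5798 Hz.
Step 3 — Parallel Q: Q = R/(ω₀L) = 219/(3.643e+04·0.182) = 0.03303.
Step 4 — Bandwidth: Δω = ω₀/Q = 1.103e+06 rad/s; BW = Δω/(2π) = 1.755e+05 Hz.

(a) f₀ = 5798 Hz  (b) Q = 0.03303  (c) BW = 1.755e+05 Hz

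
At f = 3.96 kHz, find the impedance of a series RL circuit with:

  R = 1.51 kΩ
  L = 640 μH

Step 1 — Angular frequency: ω = 2π·f = 2π·3960 = 2.488e+04 rad/s.
Step 2 — Component impedances:
  R: Z = R = 1510 Ω
  L: Z = jωL = j·2.488e+04·0.00064 = 0 + j15.92 Ω
Step 3 — Series combination: Z_total = R + L = 1510 + j15.92 Ω = 1510∠0.6° Ω.

Z = 1510 + j15.92 Ω = 1510∠0.6° Ω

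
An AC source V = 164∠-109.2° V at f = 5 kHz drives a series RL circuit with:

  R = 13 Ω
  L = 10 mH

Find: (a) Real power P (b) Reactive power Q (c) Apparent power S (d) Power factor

Step 1 — Angular frequency: ω = 2π·f = 2π·5000 = 3.142e+04 rad/s.
Step 2 — Component impedances:
  R: Z = R = 13 Ω
  L: Z = jωL = j·3.142e+04·0.01 = 0 + j314.2 Ω
Step 3 — Series combination: Z_total = R + L = 13 + j314.2 Ω = 314.4∠87.6° Ω.
Step 4 — Source phasor: V = 164∠-109.2° V = -53.93 - j154.9 V.
Step 5 — Current: I = V / Z = -0.4992 + j0.151 A = 0.5216∠163.2° A.
Step 6 — Complex power: S = V·I* = 3.537 + j85.47 VA.
Step 7 — Real power: P = Re(S) = 3.537 W.
Step 8 — Reactive power: Q = Im(S) = 85.47 VAR.
Step 9 — Apparent power: |S| = 85.54 VA.
Step 10 — Power factor: PF = P/|S| = 0.04134 (lagging).

(a) P = 3.537 W  (b) Q = 85.47 VAR  (c) S = 85.54 VA  (d) PF = 0.04134 (lagging)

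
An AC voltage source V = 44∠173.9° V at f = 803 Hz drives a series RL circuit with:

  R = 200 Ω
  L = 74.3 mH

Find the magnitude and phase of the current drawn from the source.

Step 1 — Angular frequency: ω = 2π·f = 2π·803 = 5045 rad/s.
Step 2 — Component impedances:
  R: Z = R = 200 Ω
  L: Z = jωL = j·5045·0.0743 = 0 + j374.9 Ω
Step 3 — Series combination: Z_total = R + L = 200 + j374.9 Ω = 424.9∠61.9° Ω.
Step 4 — Source phasor: V = 44∠173.9° V = -43.75 + j4.676 V.
Step 5 — Ohm's law: I = V / Z_total = (-43.75 + j4.676) / (200 + j374.9) = -0.03876 + j0.09603 A.
Step 6 — Convert to polar: |I| = 0.1036 A, ∠I = 112.0°.

I = 0.1036∠112.0° A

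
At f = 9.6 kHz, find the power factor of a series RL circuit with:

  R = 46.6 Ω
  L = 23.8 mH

Step 1 — Angular frequency: ω = 2π·f = 2π·9600 = 6.032e+04 rad/s.
Step 2 — Component impedances:
  R: Z = R = 46.6 Ω
  L: Z = jωL = j·6.032e+04·0.0238 = 0 + j1436 Ω
Step 3 — Series combination: Z_total = R + L = 46.6 + j1436 Ω = 1436∠88.1° Ω.
Step 4 — Power factor: PF = cos(φ) = Re(Z)/|Z| = 46.6/1436.3 = 0.03244.
Step 5 — Type: Im(Z) = 1436 ⇒ lagging (phase φ = 88.1°).

PF = 0.03244 (lagging, φ = 88.1°)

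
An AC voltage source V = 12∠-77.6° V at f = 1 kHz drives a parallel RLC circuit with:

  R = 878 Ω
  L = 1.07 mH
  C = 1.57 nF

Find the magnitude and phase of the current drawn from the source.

Step 1 — Angular frequency: ω = 2π·f = 2π·1000 = 6283 rad/s.
Step 2 — Component impedances:
  R: Z = R = 878 Ω
  L: Z = jωL = j·6283·0.00107 = 0 + j6.723 Ω
  C: Z = 1/(jωC) = -j/(ω·C) = 0 - j1.014e+05 Ω
Step 3 — Parallel combination: 1/Z_total = 1/R + 1/L + 1/C; Z_total = 0.05148 + j6.723 Ω = 6.723∠89.6° Ω.
Step 4 — Source phasor: V = 12∠-77.6° V = 2.577 - j11.72 V.
Step 5 — Ohm's law: I = V / Z_total = (2.577 - j11.72) / (0.05148 + j6.723) = -1.74 - j0.3966 A.
Step 6 — Convert to polar: |I| = 1.785 A, ∠I = -167.2°.

I = 1.785∠-167.2° A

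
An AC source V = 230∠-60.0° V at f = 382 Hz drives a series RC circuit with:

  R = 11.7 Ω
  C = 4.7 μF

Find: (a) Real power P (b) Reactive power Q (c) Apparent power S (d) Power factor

Step 1 — Angular frequency: ω = 2π·f = 2π·382 = 2400 rad/s.
Step 2 — Component impedances:
  R: Z = R = 11.7 Ω
  C: Z = 1/(jωC) = -j/(ω·C) = 0 - j88.65 Ω
Step 3 — Series combination: Z_total = R + C = 11.7 - j88.65 Ω = 89.41∠-82.5° Ω.
Step 4 — Source phasor: V = 230∠-60.0° V = 115 - j199.2 V.
Step 5 — Current: I = V / Z = 2.377 + j0.9836 A = 2.572∠22.5° A.
Step 6 — Complex power: S = V·I* = 77.41 - j586.5 VA.
Step 7 — Real power: P = Re(S) = 77.41 W.
Step 8 — Reactive power: Q = Im(S) = -586.5 VAR.
Step 9 — Apparent power: |S| = 591.6 VA.
Step 10 — Power factor: PF = P/|S| = 0.1309 (leading).

(a) P = 77.41 W  (b) Q = -586.5 VAR  (c) S = 591.6 VA  (d) PF = 0.1309 (leading)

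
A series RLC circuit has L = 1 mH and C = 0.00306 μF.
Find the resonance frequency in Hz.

Step 1 — Resonance condition Im(Z)=0 gives ω₀ = 1/√(LC).
Step 2 — ω₀ = 1/√(0.001·3.06e-09) = 5.717e+05 rad/s.
Step 3 — f₀ = ω₀/(2π) = 9.098e+04 Hz.

f₀ = 9.098e+04 Hz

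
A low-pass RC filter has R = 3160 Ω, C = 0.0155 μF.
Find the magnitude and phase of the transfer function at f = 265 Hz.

Step 1 — Angular frequency: ω = 2π·265 = 1665 rad/s.
Step 2 — Transfer function: H(jω) = 1/(1 + jωRC).
Step 3 — Denominator: 1 + jωRC = 1 + j·1665·3160·1.55e-08 = 1 + j0.08155.
Step 4 — H = 0.9934 - j0.08102.
Step 5 — Magnitude: |H| = 0.9967 (-0.0 dB); phase: φ = -4.7°.

|H| = 0.9967 (-0.0 dB), φ = -4.7°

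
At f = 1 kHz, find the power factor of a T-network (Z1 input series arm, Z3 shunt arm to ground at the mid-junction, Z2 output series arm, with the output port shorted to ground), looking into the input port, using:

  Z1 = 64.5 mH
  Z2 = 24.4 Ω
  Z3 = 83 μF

Step 1 — Angular frequency: ω = 2π·f = 2π·1000 = 6283 rad/s.
Step 2 — Component impedances:
  Z1: Z = jωL = j·6283·0.0645 = 0 + j405.3 Ω
  Z2: Z = R = 24.4 Ω
  Z3: Z = 1/(jωC) = -j/(ω·C) = 0 - j1.918 Ω
Step 3 — With the output port shorted to ground, the output series arm Z2 runs from the junction to ground; the shunt arm Z3 also runs from the junction to ground. They appear in parallel: Z3 || Z2 = 0.1498 - j1.906 Ω.
Step 4 — Series with input arm Z1: Z_in = Z1 + (Z3 || Z2) = 0.1498 + j403.4 Ω = 403.4∠90.0° Ω.
Step 5 — Power factor: PF = cos(φ) = Re(Z)/|Z| = 0.1498/403.4 = 0.0003713.
Step 6 — Type: Im(Z) = 403.4 ⇒ lagging (phase φ = 90.0°).

PF = 0.0003713 (lagging, φ = 90.0°)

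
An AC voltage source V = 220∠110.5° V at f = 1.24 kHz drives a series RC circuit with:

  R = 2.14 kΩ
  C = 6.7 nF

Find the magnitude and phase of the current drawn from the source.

Step 1 — Angular frequency: ω = 2π·f = 2π·1240 = 7791 rad/s.
Step 2 — Component impedances:
  R: Z = R = 2140 Ω
  C: Z = 1/(jωC) = -j/(ω·C) = 0 - j1.916e+04 Ω
Step 3 — Series combination: Z_total = R + C = 2140 - j1.916e+04 Ω = 1.928e+04∠-83.6° Ω.
Step 4 — Source phasor: V = 220∠110.5° V = -77.05 + j206.1 V.
Step 5 — Ohm's law: I = V / Z_total = (-77.05 + j206.1) / (2140 - j1.916e+04) = -0.01107 - j0.002785 A.
Step 6 — Convert to polar: |I| = 0.01141 A, ∠I = -165.9°.

I = 0.01141∠-165.9° A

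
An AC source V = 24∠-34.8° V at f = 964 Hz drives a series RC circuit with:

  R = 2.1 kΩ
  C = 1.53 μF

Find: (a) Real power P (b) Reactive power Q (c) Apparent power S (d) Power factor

Step 1 — Angular frequency: ω = 2π·f = 2π·964 = 6057 rad/s.
Step 2 — Component impedances:
  R: Z = R = 2100 Ω
  C: Z = 1/(jωC) = -j/(ω·C) = 0 - j107.9 Ω
Step 3 — Series combination: Z_total = R + C = 2100 - j107.9 Ω = 2103∠-2.9° Ω.
Step 4 — Source phasor: V = 24∠-34.8° V = 19.71 - j13.7 V.
Step 5 — Current: I = V / Z = 0.009694 - j0.006024 A = 0.01141∠-31.9° A.
Step 6 — Complex power: S = V·I* = 0.2736 - j0.01406 VA.
Step 7 — Real power: P = Re(S) = 0.2736 W.
Step 8 — Reactive power: Q = Im(S) = -0.01406 VAR.
Step 9 — Apparent power: |S| = 0.2739 VA.
Step 10 — Power factor: PF = P/|S| = 0.9987 (leading).

(a) P = 0.2736 W  (b) Q = -0.01406 VAR  (c) S = 0.2739 VA  (d) PF = 0.9987 (leading)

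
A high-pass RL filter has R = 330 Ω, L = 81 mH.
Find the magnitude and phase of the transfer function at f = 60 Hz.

Step 1 — Angular frequency: ω = 2π·60 = 377 rad/s.
Step 2 — Transfer function: H(jω) = jωL/(R + jωL).
Step 3 — Numerator jωL = j·30.54; denominator R + jωL = 330 + j30.54.
Step 4 — H = 0.00849 + j0.09175.
Step 5 — Magnitude: |H| = 0.09214 (-20.7 dB); phase: φ = 84.7°.

|H| = 0.09214 (-20.7 dB), φ = 84.7°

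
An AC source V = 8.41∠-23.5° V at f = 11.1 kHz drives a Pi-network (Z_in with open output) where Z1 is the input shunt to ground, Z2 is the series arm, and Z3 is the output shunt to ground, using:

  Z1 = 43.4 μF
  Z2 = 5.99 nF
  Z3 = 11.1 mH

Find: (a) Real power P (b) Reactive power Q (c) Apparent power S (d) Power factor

Step 1 — Angular frequency: ω = 2π·f = 2π·1.11e+04 = 6.974e+04 rad/s.
Step 2 — Component impedances:
  Z1: Z = 1/(jωC) = -j/(ω·C) = 0 - j0.3304 Ω
  Z2: Z = 1/(jωC) = -j/(ω·C) = 0 - j2394 Ω
  Z3: Z = jωL = j·6.974e+04·0.0111 = 0 + j774.2 Ω
Step 3 — With open output, the series arm Z2 and the output shunt Z3 appear in series to ground: Z2 + Z3 = 0 - j1620 Ω.
Step 4 — Parallel with input shunt Z1: Z_in = Z1 || (Z2 + Z3) = 0 - j0.3303 Ω = 0.3303∠-90.0° Ω.
Step 5 — Source phasor: V = 8.41∠-23.5° V = 7.712 - j3.353 V.
Step 6 — Current: I = V / Z = 10.15 + j23.35 A = 25.46∠66.5° A.
Step 7 — Complex power: S = V·I* = 0 - j214.1 VA.
Step 8 — Real power: P = Re(S) = 0 W.
Step 9 — Reactive power: Q = Im(S) = -214.1 VAR.
Step 10 — Apparent power: |S| = 214.1 VA.
Step 11 — Power factor: PF = P/|S| = 0 (leading).

(a) P = 0 W  (b) Q = -214.1 VAR  (c) S = 214.1 VA  (d) PF = 0 (leading)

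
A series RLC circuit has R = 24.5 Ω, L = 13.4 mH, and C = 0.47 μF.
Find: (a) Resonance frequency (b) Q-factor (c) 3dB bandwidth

Step 1 — Resonance: ω₀ = 1/√(LC) = 1/√(0.0134·4.7e-07) = 1.26e+04 rad/s.
Step 2 — f₀ = ω₀/(2π) = 2005 Hz.
Step 3 — Series Q: Q = ω₀L/R = 1.26e+04·0.0134/24.5 = 6.892.
Step 4 — Bandwidth: Δω = ω₀/Q = 1828 rad/s; BW = Δω/(2π) = 291 Hz.

(a) f₀ = 2005 Hz  (b) Q = 6.892  (c) BW = 291 Hz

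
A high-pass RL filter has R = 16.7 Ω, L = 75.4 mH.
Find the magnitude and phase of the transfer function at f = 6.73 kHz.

Step 1 — Angular frequency: ω = 2π·6730 = 4.229e+04 rad/s.
Step 2 — Transfer function: H(jω) = jωL/(R + jωL).
Step 3 — Numerator jωL = j·3188; denominator R + jωL = 16.7 + j3188.
Step 4 — H = 1 + j0.005238.
Step 5 — Magnitude: |H| = 1 (-0.0 dB); phase: φ = 0.3°.

|H| = 1 (-0.0 dB), φ = 0.3°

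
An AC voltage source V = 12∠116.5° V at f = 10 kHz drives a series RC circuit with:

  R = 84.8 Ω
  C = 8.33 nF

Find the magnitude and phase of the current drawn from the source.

Step 1 — Angular frequency: ω = 2π·f = 2π·1e+04 = 6.283e+04 rad/s.
Step 2 — Component impedances:
  R: Z = R = 84.8 Ω
  C: Z = 1/(jωC) = -j/(ω·C) = 0 - j1911 Ω
Step 3 — Series combination: Z_total = R + C = 84.8 - j1911 Ω = 1913∠-87.5° Ω.
Step 4 — Source phasor: V = 12∠116.5° V = -5.354 + j10.74 V.
Step 5 — Ohm's law: I = V / Z_total = (-5.354 + j10.74) / (84.8 - j1911) = -0.005734 - j0.002548 A.
Step 6 — Convert to polar: |I| = 0.006274 A, ∠I = -156.0°.

I = 0.006274∠-156.0° A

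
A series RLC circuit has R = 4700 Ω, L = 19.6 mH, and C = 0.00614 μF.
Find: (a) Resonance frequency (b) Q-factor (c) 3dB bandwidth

Step 1 — Resonance condition Im(Z)=0 gives ω₀ = 1/√(LC).
Step 2 — ω₀ = 1/√(0.0196·6.14e-09) = 9.116e+04 rad/s.
Step 3 — f₀ = ω₀/(2π) = 1.451e+04 Hz.
Step 4 — Series Q: Q = ω₀L/R = 9.116e+04·0.0196/4700 = 0.3801.
Step 5 — 3dB bandwidth: Δω = ω₀/Q = 2.398e+05 rad/s; BW = Δω/(2π) = 3.816e+04 Hz.

(a) f₀ = 1.451e+04 Hz  (b) Q = 0.3801  (c) BW = 3.816e+04 Hz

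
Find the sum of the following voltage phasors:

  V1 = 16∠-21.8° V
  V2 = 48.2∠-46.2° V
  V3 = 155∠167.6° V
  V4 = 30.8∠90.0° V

Step 1 — Convert each phasor to rectangular form:
  V1 = 16·(cos(-21.8°) + j·sin(-21.8°)) = 14.86 - j5.942 V
  V2 = 48.2·(cos(-46.2°) + j·sin(-46.2°)) = 33.36 - j34.79 V
  V3 = 155·(cos(167.6°) + j·sin(167.6°)) = -151.4 + j33.28 V
  V4 = 30.8·(cos(90.0°) + j·sin(90.0°)) = 0 + j30.8 V
Step 2 — Sum components: V_total = -103.2 + j23.35 V.
Step 3 — Convert to polar: |V_total| = 105.8 V, ∠V_total = 167.2°.

V_total = 105.8∠167.2° V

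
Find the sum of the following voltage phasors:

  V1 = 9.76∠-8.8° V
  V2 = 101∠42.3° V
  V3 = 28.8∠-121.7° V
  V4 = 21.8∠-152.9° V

Step 1 — Convert each phasor to rectangular form:
  V1 = 9.76·(cos(-8.8°) + j·sin(-8.8°)) = 9.645 - j1.493 V
  V2 = 101·(cos(42.3°) + j·sin(42.3°)) = 74.7 + j67.97 V
  V3 = 28.8·(cos(-121.7°) + j·sin(-121.7°)) = -15.13 - j24.5 V
  V4 = 21.8·(cos(-152.9°) + j·sin(-152.9°)) = -19.41 - j9.931 V
Step 2 — Sum components: V_total = 49.81 + j32.05 V.
Step 3 — Convert to polar: |V_total| = 59.23 V, ∠V_total = 32.8°.

V_total = 59.23∠32.8° V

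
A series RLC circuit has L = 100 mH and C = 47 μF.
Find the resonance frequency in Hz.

Step 1 — Resonance condition Im(Z)=0 gives ω₀ = 1/√(LC).
Step 2 — ω₀ = 1/√(0.1·4.7e-05) = 461.3 rad/s.
Step 3 — f₀ = ω₀/(2π) = 73.41 Hz.

f₀ = 73.41 Hz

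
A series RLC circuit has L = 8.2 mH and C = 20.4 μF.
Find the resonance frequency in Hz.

Step 1 — Resonance condition Im(Z)=0 gives ω₀ = 1/√(LC).
Step 2 — ω₀ = 1/√(0.0082·2.04e-05) = 2445 rad/s.
Step 3 — f₀ = ω₀/(2π) = 389.1 Hz.

f₀ = 389.1 Hz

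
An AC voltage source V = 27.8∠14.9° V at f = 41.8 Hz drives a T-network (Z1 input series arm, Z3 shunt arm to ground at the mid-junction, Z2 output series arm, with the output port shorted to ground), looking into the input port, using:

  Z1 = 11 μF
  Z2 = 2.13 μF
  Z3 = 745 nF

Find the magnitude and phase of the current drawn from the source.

Step 1 — Angular frequency: ω = 2π·f = 2π·41.8 = 262.6 rad/s.
Step 2 — Component impedances:
  Z1: Z = 1/(jωC) = -j/(ω·C) = 0 - j346.1 Ω
  Z2: Z = 1/(jωC) = -j/(ω·C) = 0 - j1788 Ω
  Z3: Z = 1/(jωC) = -j/(ω·C) = 0 - j5111 Ω
Step 3 — With the output port shorted to ground, the output series arm Z2 runs from the junction to ground; the shunt arm Z3 also runs from the junction to ground. They appear in parallel: Z3 || Z2 = 0 - j1324 Ω.
Step 4 — Series with input arm Z1: Z_in = Z1 + (Z3 || Z2) = 0 - j1670 Ω = 1670∠-90.0° Ω.
Step 5 — Source phasor: V = 27.8∠14.9° V = 26.87 + j7.148 V.
Step 6 — Ohm's law: I = V / Z_total = (26.87 + j7.148) / (0 - j1670) = -0.004279 + j0.01608 A.
Step 7 — Convert to polar: |I| = 0.01664 A, ∠I = 104.9°.

I = 0.01664∠104.9° A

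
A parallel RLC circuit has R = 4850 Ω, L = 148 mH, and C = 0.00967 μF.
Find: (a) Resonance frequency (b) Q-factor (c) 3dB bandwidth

Step 1 — Resonance: ω₀ = 1/√(LC) = 1/√(0.148·9.67e-09) = 2.643e+04 rad/s.
Step 2 — f₀ = ω₀/(2π) = 4207 Hz.
Step 3 — Parallel Q: Q = R/(ω₀L) = 4850/(2.643e+04·0.148) = 1.24.
Step 4 — Bandwidth: Δω = ω₀/Q = 2.132e+04 rad/s; BW = Δω/(2π) = 3394 Hz.

(a) f₀ = 4207 Hz  (b) Q = 1.24  (c) BW = 3394 Hz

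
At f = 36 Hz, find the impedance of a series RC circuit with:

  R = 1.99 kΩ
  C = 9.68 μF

Step 1 — Angular frequency: ω = 2π·f = 2π·36 = 226.2 rad/s.
Step 2 — Component impedances:
  R: Z = R = 1990 Ω
  C: Z = 1/(jωC) = -j/(ω·C) = 0 - j456.7 Ω
Step 3 — Series combination: Z_total = R + C = 1990 - j456.7 Ω = 2042∠-12.9° Ω.

Z = 1990 - j456.7 Ω = 2042∠-12.9° Ω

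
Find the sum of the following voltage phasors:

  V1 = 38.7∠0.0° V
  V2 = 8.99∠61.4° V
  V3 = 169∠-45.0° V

Step 1 — Convert each phasor to rectangular form:
  V1 = 38.7·(cos(0.0°) + j·sin(0.0°)) = 38.7 V
  V2 = 8.99·(cos(61.4°) + j·sin(61.4°)) = 4.303 + j7.893 V
  V3 = 169·(cos(-45.0°) + j·sin(-45.0°)) = 119.5 - j119.5 V
Step 2 — Sum components: V_total = 162.5 - j111.6 V.
Step 3 — Convert to polar: |V_total| = 197.1 V, ∠V_total = -34.5°.

V_total = 197.1∠-34.5° V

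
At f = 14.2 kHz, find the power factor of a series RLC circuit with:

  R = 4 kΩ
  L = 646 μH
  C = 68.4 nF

Step 1 — Angular frequency: ω = 2π·f = 2π·1.42e+04 = 8.922e+04 rad/s.
Step 2 — Component impedances:
  R: Z = R = 4000 Ω
  L: Z = jωL = j·8.922e+04·0.000646 = 0 + j57.64 Ω
  C: Z = 1/(jωC) = -j/(ω·C) = 0 - j163.9 Ω
Step 3 — Series combination: Z_total = R + L + C = 4000 - j106.2 Ω = 4001∠-1.5° Ω.
Step 4 — Power factor: PF = cos(φ) = Re(Z)/|Z| = 4000/4001.41 = 0.9996.
Step 5 — Type: Im(Z) = -106.2 ⇒ leading (phase φ = -1.5°).

PF = 0.9996 (leading, φ = -1.5°)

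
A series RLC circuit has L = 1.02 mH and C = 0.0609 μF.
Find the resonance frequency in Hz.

Step 1 — Resonance condition Im(Z)=0 gives ω₀ = 1/√(LC).
Step 2 — ω₀ = 1/√(0.00102·6.09e-08) = 1.269e+05 rad/s.
Step 3 — f₀ = ω₀/(2π) = 2.019e+04 Hz.

f₀ = 2.019e+04 Hz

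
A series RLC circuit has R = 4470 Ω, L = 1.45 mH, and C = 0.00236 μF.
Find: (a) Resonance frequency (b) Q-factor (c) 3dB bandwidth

Step 1 — Resonance: ω₀ = 1/√(LC) = 1/√(0.00145·2.36e-09) = 5.406e+05 rad/s.
Step 2 — f₀ = ω₀/(2π) = 8.604e+04 Hz.
Step 3 — Series Q: Q = ω₀L/R = 5.406e+05·0.00145/4470 = 0.1754.
Step 4 — Bandwidth: Δω = ω₀/Q = 3.083e+06 rad/s; BW = Δω/(2π) = 4.906e+05 Hz.

(a) f₀ = 8.604e+04 Hz  (b) Q = 0.1754  (c) BW = 4.906e+05 Hz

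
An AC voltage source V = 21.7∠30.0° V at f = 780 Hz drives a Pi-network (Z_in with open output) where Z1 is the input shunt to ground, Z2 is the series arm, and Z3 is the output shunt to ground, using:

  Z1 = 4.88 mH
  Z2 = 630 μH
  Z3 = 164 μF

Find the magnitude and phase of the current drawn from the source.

Step 1 — Angular frequency: ω = 2π·f = 2π·780 = 4901 rad/s.
Step 2 — Component impedances:
  Z1: Z = jωL = j·4901·0.00488 = 0 + j23.92 Ω
  Z2: Z = jωL = j·4901·0.00063 = 0 + j3.088 Ω
  Z3: Z = 1/(jωC) = -j/(ω·C) = 0 - j1.244 Ω
Step 3 — With open output, the series arm Z2 and the output shunt Z3 appear in series to ground: Z2 + Z3 = 0 + j1.843 Ω.
Step 4 — Parallel with input shunt Z1: Z_in = Z1 || (Z2 + Z3) = 0 + j1.711 Ω = 1.711∠90.0° Ω.
Step 5 — Source phasor: V = 21.7∠30.0° V = 18.79 + j10.85 V.
Step 6 — Ohm's law: I = V / Z_total = (18.79 + j10.85) / (0 + j1.711) = 6.34 - j10.98 A.
Step 7 — Convert to polar: |I| = 12.68 A, ∠I = -60.0°.

I = 12.68∠-60.0° A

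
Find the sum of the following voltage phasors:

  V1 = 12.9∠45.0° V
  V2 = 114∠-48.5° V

Step 1 — Convert each phasor to rectangular form:
  V1 = 12.9·(cos(45.0°) + j·sin(45.0°)) = 9.122 + j9.122 V
  V2 = 114·(cos(-48.5°) + j·sin(-48.5°)) = 75.54 - j85.38 V
Step 2 — Sum components: V_total = 84.66 - j76.26 V.
Step 3 — Convert to polar: |V_total| = 113.9 V, ∠V_total = -42.0°.

V_total = 113.9∠-42.0° V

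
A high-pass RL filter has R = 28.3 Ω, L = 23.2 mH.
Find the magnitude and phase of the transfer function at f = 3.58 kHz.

Step 1 — Angular frequency: ω = 2π·3580 = 2.249e+04 rad/s.
Step 2 — Transfer function: H(jω) = jωL/(R + jωL).
Step 3 — Numerator jωL = j·521.9; denominator R + jωL = 28.3 + j521.9.
Step 4 — H = 0.9971 + j0.05407.
Step 5 — Magnitude: |H| = 0.9985 (-0.0 dB); phase: φ = 3.1°.

|H| = 0.9985 (-0.0 dB), φ = 3.1°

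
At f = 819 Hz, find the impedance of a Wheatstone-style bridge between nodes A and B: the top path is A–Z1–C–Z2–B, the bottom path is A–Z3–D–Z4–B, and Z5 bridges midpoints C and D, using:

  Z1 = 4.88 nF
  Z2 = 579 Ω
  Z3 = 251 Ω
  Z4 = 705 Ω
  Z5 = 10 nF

Step 1 — Angular frequency: ω = 2π·f = 2π·819 = 5146 rad/s.
Step 2 — Component impedances:
  Z1: Z = 1/(jωC) = -j/(ω·C) = 0 - j3.982e+04 Ω
  Z2: Z = R = 579 Ω
  Z3: Z = R = 251 Ω
  Z4: Z = R = 705 Ω
  Z5: Z = 1/(jωC) = -j/(ω·C) = 0 - j1.943e+04 Ω
Step 3 — Bridge requires nodal analysis (the Z5 bridge couples midpoints C and D, so the two paths cannot be reduced to a simple series/parallel combination). Setting node B to ground and injecting 1 A at node A, the 3-node admittance system at A, C, D solves to V_A = Z_AB = 951.2 - j48.05 Ω = 952.4∠-2.9° Ω.

Z = 951.2 - j48.05 Ω = 952.4∠-2.9° Ω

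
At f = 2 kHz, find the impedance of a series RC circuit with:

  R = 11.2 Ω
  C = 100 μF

Step 1 — Angular frequency: ω = 2π·f = 2π·2000 = 1.257e+04 rad/s.
Step 2 — Component impedances:
  R: Z = R = 11.2 Ω
  C: Z = 1/(jωC) = -j/(ω·C) = 0 - j0.7958 Ω
Step 3 — Series combination: Z_total = R + C = 11.2 - j0.7958 Ω = 11.23∠-4.1° Ω.

Z = 11.2 - j0.7958 Ω = 11.23∠-4.1° Ω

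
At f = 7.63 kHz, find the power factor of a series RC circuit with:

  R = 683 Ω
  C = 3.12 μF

Step 1 — Angular frequency: ω = 2π·f = 2π·7630 = 4.794e+04 rad/s.
Step 2 — Component impedances:
  R: Z = R = 683 Ω
  C: Z = 1/(jωC) = -j/(ω·C) = 0 - j6.686 Ω
Step 3 — Series combination: Z_total = R + C = 683 - j6.686 Ω = 683∠-0.6° Ω.
Step 4 — Power factor: PF = cos(φ) = Re(Z)/|Z| = 683/683 = 1.
Step 5 — Type: Im(Z) = -6.686 ⇒ leading (phase φ = -0.6°).

PF = 1 (leading, φ = -0.6°)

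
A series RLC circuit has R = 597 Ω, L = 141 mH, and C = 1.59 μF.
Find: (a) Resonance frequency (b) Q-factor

Step 1 — Resonance condition Im(Z)=0 gives ω₀ = 1/√(LC).
Step 2 — ω₀ = 1/√(0.141·1.59e-06) = 2112 rad/s.
Step 3 — f₀ = ω₀/(2π) = 336.1 Hz.
Step 4 — Series Q: Q = ω₀L/R = 2112·0.141/597 = 0.4988.

(a) f₀ = 336.1 Hz  (b) Q = 0.4988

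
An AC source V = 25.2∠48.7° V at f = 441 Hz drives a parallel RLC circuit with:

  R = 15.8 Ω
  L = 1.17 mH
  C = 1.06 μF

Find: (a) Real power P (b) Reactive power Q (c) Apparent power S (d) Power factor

Step 1 — Angular frequency: ω = 2π·f = 2π·441 = 2771 rad/s.
Step 2 — Component impedances:
  R: Z = R = 15.8 Ω
  L: Z = jωL = j·2771·0.00117 = 0 + j3.242 Ω
  C: Z = 1/(jωC) = -j/(ω·C) = 0 - j340.5 Ω
Step 3 — Parallel combination: 1/Z_total = 1/R + 1/L + 1/C; Z_total = 0.6501 + j3.138 Ω = 3.205∠78.3° Ω.
Step 4 — Source phasor: V = 25.2∠48.7° V = 16.63 + j18.93 V.
Step 5 — Current: I = V / Z = 6.837 - j3.883 A = 7.863∠-29.6° A.
Step 6 — Complex power: S = V·I* = 40.19 + j194 VA.
Step 7 — Real power: P = Re(S) = 40.19 W.
Step 8 — Reactive power: Q = Im(S) = 194 VAR.
Step 9 — Apparent power: |S| = 198.1 VA.
Step 10 — Power factor: PF = P/|S| = 0.2029 (lagging).

(a) P = 40.19 W  (b) Q = 194 VAR  (c) S = 198.1 VA  (d) PF = 0.2029 (lagging)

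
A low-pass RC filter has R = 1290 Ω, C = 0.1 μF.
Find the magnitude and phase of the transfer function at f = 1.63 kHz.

Step 1 — Angular frequency: ω = 2π·1630 = 1.024e+04 rad/s.
Step 2 — Transfer function: H(jω) = 1/(1 + jωRC).
Step 3 — Denominator: 1 + jωRC = 1 + j·1.024e+04·1290·1e-07 = 1 + j1.321.
Step 4 — H = 0.3642 - j0.4812.
Step 5 — Magnitude: |H| = 0.6035 (-4.4 dB); phase: φ = -52.9°.

|H| = 0.6035 (-4.4 dB), φ = -52.9°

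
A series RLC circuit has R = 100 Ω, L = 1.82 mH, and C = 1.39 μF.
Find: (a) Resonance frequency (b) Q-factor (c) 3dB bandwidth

Step 1 — Resonance condition Im(Z)=0 gives ω₀ = 1/√(LC).
Step 2 — ω₀ = 1/√(0.00182·1.39e-06) = 1.988e+04 rad/s.
Step 3 — f₀ = ω₀/(2π) = 3164 Hz.
Step 4 — Series Q: Q = ω₀L/R = 1.988e+04·0.00182/100 = 0.3618.
Step 5 — 3dB bandwidth: Δω = ω₀/Q = 5.495e+04 rad/s; BW = Δω/(2π) = 8745 Hz.

(a) f₀ = 3164 Hz  (b) Q = 0.3618  (c) BW = 8745 Hz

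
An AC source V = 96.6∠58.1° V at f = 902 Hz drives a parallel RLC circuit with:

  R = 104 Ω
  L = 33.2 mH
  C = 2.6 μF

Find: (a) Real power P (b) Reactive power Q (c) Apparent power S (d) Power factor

Step 1 — Angular frequency: ω = 2π·f = 2π·902 = 5667 rad/s.
Step 2 — Component impedances:
  R: Z = R = 104 Ω
  L: Z = jωL = j·5667·0.0332 = 0 + j188.2 Ω
  C: Z = 1/(jωC) = -j/(ω·C) = 0 - j67.86 Ω
Step 3 — Parallel combination: 1/Z_total = 1/R + 1/L + 1/C; Z_total = 53.06 - j51.99 Ω = 74.29∠-44.4° Ω.
Step 4 — Source phasor: V = 96.6∠58.1° V = 51.05 + j82.01 V.
Step 5 — Current: I = V / Z = -0.2818 + j1.269 A = 1.3∠102.5° A.
Step 6 — Complex power: S = V·I* = 89.73 - j87.91 VA.
Step 7 — Real power: P = Re(S) = 89.73 W.
Step 8 — Reactive power: Q = Im(S) = -87.91 VAR.
Step 9 — Apparent power: |S| = 125.6 VA.
Step 10 — Power factor: PF = P/|S| = 0.7143 (leading).

(a) P = 89.73 W  (b) Q = -87.91 VAR  (c) S = 125.6 VA  (d) PF = 0.7143 (leading)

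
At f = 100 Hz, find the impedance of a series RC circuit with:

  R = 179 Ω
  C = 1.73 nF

Step 1 — Angular frequency: ω = 2π·f = 2π·100 = 628.3 rad/s.
Step 2 — Component impedances:
  R: Z = R = 179 Ω
  C: Z = 1/(jωC) = -j/(ω·C) = 0 - j9.2e+05 Ω
Step 3 — Series combination: Z_total = R + C = 179 - j9.2e+05 Ω = 9.2e+05∠-90.0° Ω.

Z = 179 - j9.2e+05 Ω = 9.2e+05∠-90.0° Ω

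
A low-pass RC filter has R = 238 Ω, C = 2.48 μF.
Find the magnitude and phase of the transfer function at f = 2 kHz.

Step 1 — Angular frequency: ω = 2π·2000 = 1.257e+04 rad/s.
Step 2 — Transfer function: H(jω) = 1/(1 + jωRC).
Step 3 — Denominator: 1 + jωRC = 1 + j·1.257e+04·238·2.48e-06 = 1 + j7.417.
Step 4 — H = 0.01785 - j0.1324.
Step 5 — Magnitude: |H| = 0.1336 (-17.5 dB); phase: φ = -82.3°.

|H| = 0.1336 (-17.5 dB), φ = -82.3°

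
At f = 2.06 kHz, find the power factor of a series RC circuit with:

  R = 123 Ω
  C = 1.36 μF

Step 1 — Angular frequency: ω = 2π·f = 2π·2060 = 1.294e+04 rad/s.
Step 2 — Component impedances:
  R: Z = R = 123 Ω
  C: Z = 1/(jωC) = -j/(ω·C) = 0 - j56.81 Ω
Step 3 — Series combination: Z_total = R + C = 123 - j56.81 Ω = 135.5∠-24.8° Ω.
Step 4 — Power factor: PF = cos(φ) = Re(Z)/|Z| = 123/135.49 = 0.9078.
Step 5 — Type: Im(Z) = -56.81 ⇒ leading (phase φ = -24.8°).

PF = 0.9078 (leading, φ = -24.8°)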